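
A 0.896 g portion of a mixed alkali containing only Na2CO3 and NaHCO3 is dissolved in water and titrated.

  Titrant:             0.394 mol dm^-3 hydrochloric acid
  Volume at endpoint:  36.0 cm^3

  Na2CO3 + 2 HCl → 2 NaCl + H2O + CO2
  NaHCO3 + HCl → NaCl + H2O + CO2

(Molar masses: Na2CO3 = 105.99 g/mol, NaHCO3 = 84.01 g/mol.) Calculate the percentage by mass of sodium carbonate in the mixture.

56.4 %

n(HCl) = 0.0360 × 0.394 = 0.0142 mol
Let x = n(Na2CO3), y = n(NaHCO3).
Titrant: 2x + 1y = 0.0142;  mass: 105.99x + 84.01y = 0.896
Solving, x = 4.77 × 10^-3 mol, y = 4.65 × 10^-3 mol
mass of Na2CO3 = 4.77 × 10^-3 × 105.99 = 0.505 g
% Na2CO3 = 0.505 / 0.896 × 100 = 56.4 %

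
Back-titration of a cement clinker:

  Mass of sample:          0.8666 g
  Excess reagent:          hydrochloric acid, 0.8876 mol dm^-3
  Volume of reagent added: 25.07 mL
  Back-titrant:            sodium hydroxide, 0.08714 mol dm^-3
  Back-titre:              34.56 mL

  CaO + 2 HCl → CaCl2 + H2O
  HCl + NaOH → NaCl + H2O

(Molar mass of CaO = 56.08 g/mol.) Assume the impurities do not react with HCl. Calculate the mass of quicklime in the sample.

0.5395 g

n(HCl) added = 0.02507 × 0.8876 = 0.02225 mol
n(NaOH) used in back-titration = 0.03456 × 0.08714 = 3.012 × 10^-3 mol
n(HCl) left over = 3.012 × 10^-3 mol (1:1 ratio)
n(HCl) consumed by analyte = 0.02225 − 3.012 × 10^-3 = 0.01924 mol
From the 1:2 ratio, n(CaO) = 1/2 × 0.01924 = 9.620 × 10^-3 mol
mass of CaO = 9.620 × 10^-3 × 56.08 = 0.5395 g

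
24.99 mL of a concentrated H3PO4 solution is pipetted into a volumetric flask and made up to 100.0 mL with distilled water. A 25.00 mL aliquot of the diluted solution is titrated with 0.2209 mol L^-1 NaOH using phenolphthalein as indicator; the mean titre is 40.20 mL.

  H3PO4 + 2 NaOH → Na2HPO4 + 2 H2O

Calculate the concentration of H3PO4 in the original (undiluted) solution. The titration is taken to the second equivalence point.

n(NaOH) = 0.04020 × 0.2209 = 8.880 × 10^-3 mol
From the 1:2 ratio, n(H3PO4) in the aliquot = 1/2 × 8.880 × 10^-3 = 4.440 × 10^-3 mol
[H3PO4]_dilute = 4.440 × 10^-3 / 0.02500 = 0.1776 mol/L
Dilution factor = 100.0 / 24.99 = 4.002
[H3PO4]_stock = 0.1776 × 4.002 = 0.7107 mol/L

0.7107 mol/L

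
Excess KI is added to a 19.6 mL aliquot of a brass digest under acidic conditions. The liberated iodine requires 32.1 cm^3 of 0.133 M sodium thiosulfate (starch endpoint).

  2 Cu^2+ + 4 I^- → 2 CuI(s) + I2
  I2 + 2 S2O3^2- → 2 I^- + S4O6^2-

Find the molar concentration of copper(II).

0.218 M

n(S2O3^2-) = 0.0321 × 0.133 = 4.27 × 10^-3 mol
n(I2) = n(S2O3^2-)/2 = 2.13 × 10^-3 mol
From the 2:1 ratio, n(Cu2+) in the aliquot = 2/1 × 2.13 × 10^-3 = 4.27 × 10^-3 mol
[Cu2+] = 4.27 × 10^-3 / 0.0196 = 0.218 mol/L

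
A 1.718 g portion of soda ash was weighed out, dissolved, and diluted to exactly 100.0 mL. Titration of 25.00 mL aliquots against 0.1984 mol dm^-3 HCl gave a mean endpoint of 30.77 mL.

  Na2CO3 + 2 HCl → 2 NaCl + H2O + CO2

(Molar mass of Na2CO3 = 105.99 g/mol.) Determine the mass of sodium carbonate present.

1.294 g

n(HCl) per titration = 0.03077 × 0.1984 = 6.105 × 10^-3 mol
From the 1:2 ratio, n(Na2CO3) in each aliquot = 1/2 × 6.105 × 10^-3 = 3.052 × 10^-3 mol
n(Na2CO3) in the whole flask = 3.052 × 10^-3 × 100.0/25.00 = 0.01221 mol
mass of Na2CO3 = 0.01221 × 105.99 = 1.294 g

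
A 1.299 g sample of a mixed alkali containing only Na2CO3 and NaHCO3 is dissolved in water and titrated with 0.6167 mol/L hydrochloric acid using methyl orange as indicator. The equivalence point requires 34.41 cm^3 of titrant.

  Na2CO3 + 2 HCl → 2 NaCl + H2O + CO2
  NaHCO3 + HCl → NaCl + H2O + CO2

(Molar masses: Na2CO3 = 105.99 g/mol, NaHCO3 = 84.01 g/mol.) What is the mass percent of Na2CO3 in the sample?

n(HCl) = 0.03441 × 0.6167 = 0.02122 mol
Let x = n(Na2CO3), y = n(NaHCO3).
Titrant: 2x + 1y = 0.02122;  mass: 105.99x + 84.01y = 1.299
Solving, x = 7.799 × 10^-3 mol, y = 5.623 × 10^-3 mol
mass of Na2CO3 = 7.799 × 10^-3 × 105.99 = 0.8266 g
% Na2CO3 = 0.8266 / 1.299 × 100 = 63.63 %

63.63 %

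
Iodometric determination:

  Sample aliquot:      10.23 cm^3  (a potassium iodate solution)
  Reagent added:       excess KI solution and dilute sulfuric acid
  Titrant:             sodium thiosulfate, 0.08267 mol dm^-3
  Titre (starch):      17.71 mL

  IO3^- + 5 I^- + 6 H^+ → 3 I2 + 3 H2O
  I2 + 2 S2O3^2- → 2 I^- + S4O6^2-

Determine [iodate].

0.02385 mol/L

n(S2O3^2-) = 0.01771 × 0.08267 = 1.464 × 10^-3 mol
n(I2) = n(S2O3^2-)/2 = 7.320 × 10^-4 mol
From the 1:3 ratio, n(IO3^-) in the aliquot = 1/3 × 7.320 × 10^-4 = 2.440 × 10^-4 mol
[IO3^-] = 2.440 × 10^-4 / 0.01023 = 0.02385 mol/L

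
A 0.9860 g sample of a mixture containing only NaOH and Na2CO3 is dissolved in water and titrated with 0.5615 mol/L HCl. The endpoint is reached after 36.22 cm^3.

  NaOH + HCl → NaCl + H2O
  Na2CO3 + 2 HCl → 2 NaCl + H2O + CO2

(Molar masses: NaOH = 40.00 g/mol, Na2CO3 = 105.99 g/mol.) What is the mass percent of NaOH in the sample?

n(HCl) = 0.03622 × 0.5615 = 0.02034 mol
Let x = n(NaOH), y = n(Na2CO3).
Titrant: 1x + 2y = 0.02034;  mass: 40.00x + 105.99y = 0.9860
Solving, x = 7.063 × 10^-3 mol, y = 6.637 × 10^-3 mol
mass of NaOH = 7.063 × 10^-3 × 40.00 = 0.2825 g
% NaOH = 0.2825 / 0.9860 × 100 = 28.65 %

28.65 %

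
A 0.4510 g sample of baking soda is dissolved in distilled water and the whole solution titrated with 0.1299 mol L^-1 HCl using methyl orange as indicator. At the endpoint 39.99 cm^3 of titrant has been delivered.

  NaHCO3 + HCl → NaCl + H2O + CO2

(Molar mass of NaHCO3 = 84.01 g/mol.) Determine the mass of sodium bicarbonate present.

n(HCl) = 0.03999 L × 0.1299 mol/L = 5.195 × 10^-3 mol
n(NaHCO3) = 5.195 × 10^-3 mol (1:1 ratio)
mass of NaHCO3 = 5.195 × 10^-3 × 84.01 g/mol = 0.4364 g

0.4364 g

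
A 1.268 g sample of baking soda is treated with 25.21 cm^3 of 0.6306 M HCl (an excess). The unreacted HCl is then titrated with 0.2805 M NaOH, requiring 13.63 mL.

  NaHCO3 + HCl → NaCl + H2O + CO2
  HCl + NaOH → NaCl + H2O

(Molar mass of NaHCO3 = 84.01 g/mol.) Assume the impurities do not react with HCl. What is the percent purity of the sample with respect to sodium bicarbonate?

80.00 %

n(HCl) added = 0.02521 × 0.6306 = 0.01590 mol
n(NaOH) used in back-titration = 0.01363 × 0.2805 = 3.823 × 10^-3 mol
n(HCl) left over = 3.823 × 10^-3 mol (1:1 ratio)
n(HCl) consumed by analyte = 0.01590 − 3.823 × 10^-3 = 0.01207 mol
n(NaHCO3) = 0.01207 mol (1:1 ratio)
mass of NaHCO3 = 0.01207 × 84.01 = 1.014 g
% NaHCO3 = 1.014 / 1.268 × 100 = 80.00 %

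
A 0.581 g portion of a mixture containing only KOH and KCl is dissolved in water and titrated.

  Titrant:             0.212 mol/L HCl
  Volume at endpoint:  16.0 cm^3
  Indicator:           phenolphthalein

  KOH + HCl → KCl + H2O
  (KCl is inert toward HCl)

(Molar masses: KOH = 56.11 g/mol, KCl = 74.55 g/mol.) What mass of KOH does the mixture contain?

n(HCl) = 0.0160 × 0.212 = 3.39 × 10^-3 mol
Let x = n(KOH), y = n(KCl).
Titrant: 1x = 3.39 × 10^-3;  mass: 56.11x + 74.55y = 0.581
Solving, x = 3.39 × 10^-3 mol, y = 5.24 × 10^-3 mol
mass of KOH = 3.39 × 10^-3 × 56.11 = 0.190 g

0.190 g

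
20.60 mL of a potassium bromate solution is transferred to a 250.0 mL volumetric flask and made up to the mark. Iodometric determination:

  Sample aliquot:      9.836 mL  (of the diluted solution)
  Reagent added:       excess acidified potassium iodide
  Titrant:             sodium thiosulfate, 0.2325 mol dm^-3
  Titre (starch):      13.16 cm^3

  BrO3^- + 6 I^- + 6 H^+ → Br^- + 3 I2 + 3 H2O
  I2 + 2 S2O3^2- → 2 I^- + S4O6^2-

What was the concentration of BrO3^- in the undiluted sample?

n(S2O3^2-) = 0.01316 × 0.2325 = 3.060 × 10^-3 mol
n(I2) = n(S2O3^2-)/2 = 1.530 × 10^-3 mol
From the 1:3 ratio, n(BrO3^-) in the aliquot = 1/3 × 1.530 × 10^-3 = 5.099 × 10^-4 mol
[BrO3^-]_dilute = 5.099 × 10^-4 / 0.009836 = 0.05185 mol/L
[BrO3^-]_original = 0.05185 × 250.0/20.60 = 0.6292 mol/L

0.6292 mol/L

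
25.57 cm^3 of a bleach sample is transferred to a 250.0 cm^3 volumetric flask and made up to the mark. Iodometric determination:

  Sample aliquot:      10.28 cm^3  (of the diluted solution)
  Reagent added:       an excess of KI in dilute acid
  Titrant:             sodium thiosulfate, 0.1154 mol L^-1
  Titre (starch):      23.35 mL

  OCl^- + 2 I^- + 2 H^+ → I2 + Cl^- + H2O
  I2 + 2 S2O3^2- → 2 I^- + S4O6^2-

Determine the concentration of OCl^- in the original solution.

1.281 mol/L

n(S2O3^2-) = 0.02335 × 0.1154 = 2.695 × 10^-3 mol
n(I2) = n(S2O3^2-)/2 = 1.347 × 10^-3 mol
n(OCl^-) in the aliquot = 1.347 × 10^-3 mol (1:1 ratio)
[OCl^-]_dilute = 1.347 × 10^-3 / 0.01028 = 0.1311 mol/L
[OCl^-]_original = 0.1311 × 250.0/25.57 = 1.281 mol/L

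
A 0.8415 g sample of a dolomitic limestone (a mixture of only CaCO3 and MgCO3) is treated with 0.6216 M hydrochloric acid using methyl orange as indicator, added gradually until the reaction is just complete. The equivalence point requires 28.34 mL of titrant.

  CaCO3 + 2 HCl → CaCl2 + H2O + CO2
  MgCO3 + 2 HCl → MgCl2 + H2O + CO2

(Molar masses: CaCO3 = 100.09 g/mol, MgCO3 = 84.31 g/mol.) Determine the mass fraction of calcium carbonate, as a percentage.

n(HCl) = 0.02834 × 0.6216 = 0.01762 mol
Let x = n(CaCO3), y = n(MgCO3).
Titrant: 2x + 2y = 0.01762;  mass: 100.09x + 84.31y = 0.8415
Solving, x = 6.267 × 10^-3 mol, y = 2.541 × 10^-3 mol
mass of CaCO3 = 6.267 × 10^-3 × 100.09 = 0.6273 g
% CaCO3 = 0.6273 / 0.8415 × 100 = 74.54 %

74.54 %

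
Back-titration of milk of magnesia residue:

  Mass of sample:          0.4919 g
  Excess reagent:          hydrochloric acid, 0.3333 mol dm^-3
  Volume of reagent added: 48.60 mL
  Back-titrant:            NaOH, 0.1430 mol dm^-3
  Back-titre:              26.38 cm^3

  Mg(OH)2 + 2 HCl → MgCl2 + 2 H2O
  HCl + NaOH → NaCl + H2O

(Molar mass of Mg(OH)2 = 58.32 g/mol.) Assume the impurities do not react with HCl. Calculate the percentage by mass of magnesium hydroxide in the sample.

73.66 %

n(HCl) added = 0.04860 × 0.3333 = 0.01620 mol
n(NaOH) used in back-titration = 0.02638 × 0.1430 = 3.772 × 10^-3 mol
n(HCl) left over = 3.772 × 10^-3 mol (1:1 ratio)
n(HCl) consumed by analyte = 0.01620 − 3.772 × 10^-3 = 0.01243 mol
From the 1:2 ratio, n(Mg(OH)2) = 1/2 × 0.01243 = 6.213 × 10^-3 mol
mass of Mg(OH)2 = 6.213 × 10^-3 × 58.32 = 0.3623 g
% Mg(OH)2 = 0.3623 / 0.4919 × 100 = 73.66 %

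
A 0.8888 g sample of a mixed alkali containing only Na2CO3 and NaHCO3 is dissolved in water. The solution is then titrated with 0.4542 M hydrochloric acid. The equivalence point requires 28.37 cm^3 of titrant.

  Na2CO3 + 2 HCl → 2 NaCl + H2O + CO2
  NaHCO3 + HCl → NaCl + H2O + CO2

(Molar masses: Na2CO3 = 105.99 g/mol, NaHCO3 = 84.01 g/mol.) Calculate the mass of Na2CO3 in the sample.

0.3310 g

n(HCl) = 0.02837 × 0.4542 = 0.01289 mol
Let x = n(Na2CO3), y = n(NaHCO3).
Titrant: 2x + 1y = 0.01289;  mass: 105.99x + 84.01y = 0.8888
Solving, x = 3.123 × 10^-3 mol, y = 6.640 × 10^-3 mol
mass of Na2CO3 = 3.123 × 10^-3 × 105.99 = 0.3310 g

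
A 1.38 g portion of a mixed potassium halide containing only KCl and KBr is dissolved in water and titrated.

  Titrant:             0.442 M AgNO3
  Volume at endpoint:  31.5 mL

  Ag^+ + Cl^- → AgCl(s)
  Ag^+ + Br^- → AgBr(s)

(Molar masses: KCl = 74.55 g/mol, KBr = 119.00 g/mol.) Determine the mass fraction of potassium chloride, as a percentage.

n(AgNO3) = 0.0315 × 0.442 = 0.0139 mol
Let x = n(KCl), y = n(KBr).
Titrant: 1x + 1y = 0.0139;  mass: 74.55x + 119.00y = 1.38
Solving, x = 6.23 × 10^-3 mol, y = 7.69 × 10^-3 mol
mass of KCl = 6.23 × 10^-3 × 74.55 = 0.464 g
% KCl = 0.464 / 1.38 × 100 = 33.6 %

33.6 %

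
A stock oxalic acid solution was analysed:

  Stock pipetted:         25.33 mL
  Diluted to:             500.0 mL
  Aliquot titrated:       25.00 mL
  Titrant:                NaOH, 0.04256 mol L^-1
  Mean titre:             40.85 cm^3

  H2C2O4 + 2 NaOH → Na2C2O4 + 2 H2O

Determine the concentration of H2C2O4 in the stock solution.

0.6864 mol/L

n(NaOH) = 0.04085 × 0.04256 = 1.739 × 10^-3 mol
From the 1:2 ratio, n(H2C2O4) in the aliquot = 1/2 × 1.739 × 10^-3 = 8.693 × 10^-4 mol
[H2C2O4]_dilute = 8.693 × 10^-4 / 0.02500 = 0.03477 mol/L
Dilution factor = 500.0 / 25.33 = 19.74
[H2C2O4]_stock = 0.03477 × 19.74 = 0.6864 mol/L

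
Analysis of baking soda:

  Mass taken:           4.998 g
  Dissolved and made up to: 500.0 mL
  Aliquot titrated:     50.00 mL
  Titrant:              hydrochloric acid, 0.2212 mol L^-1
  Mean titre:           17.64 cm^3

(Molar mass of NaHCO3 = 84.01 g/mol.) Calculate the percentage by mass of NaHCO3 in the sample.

65.59 %

NaHCO3 + HCl → NaCl + H2O + CO2
n(HCl) per titration = 0.01764 × 0.2212 = 3.902 × 10^-3 mol
n(NaHCO3) in each aliquot = 3.902 × 10^-3 mol (1:1 ratio)
n(NaHCO3) in the whole flask = 3.902 × 10^-3 × 500.0/50.00 = 0.03902 mol
mass of NaHCO3 = 0.03902 × 84.01 = 3.278 g
% NaHCO3 = 3.278 / 4.998 × 100 = 65.59 %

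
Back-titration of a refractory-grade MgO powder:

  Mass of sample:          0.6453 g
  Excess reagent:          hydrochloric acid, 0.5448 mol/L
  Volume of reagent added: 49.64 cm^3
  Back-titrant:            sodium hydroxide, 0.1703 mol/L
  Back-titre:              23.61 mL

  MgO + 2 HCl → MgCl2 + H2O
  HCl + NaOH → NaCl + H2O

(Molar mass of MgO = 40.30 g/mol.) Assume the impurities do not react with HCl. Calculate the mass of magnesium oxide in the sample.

0.4639 g

n(HCl) added = 0.04964 × 0.5448 = 0.02704 mol
n(NaOH) used in back-titration = 0.02361 × 0.1703 = 4.021 × 10^-3 mol
n(HCl) left over = 4.021 × 10^-3 mol (1:1 ratio)
n(HCl) consumed by analyte = 0.02704 − 4.021 × 10^-3 = 0.02302 mol
From the 1:2 ratio, n(MgO) = 1/2 × 0.02302 = 0.01151 mol
mass of MgO = 0.01151 × 40.30 = 0.4639 g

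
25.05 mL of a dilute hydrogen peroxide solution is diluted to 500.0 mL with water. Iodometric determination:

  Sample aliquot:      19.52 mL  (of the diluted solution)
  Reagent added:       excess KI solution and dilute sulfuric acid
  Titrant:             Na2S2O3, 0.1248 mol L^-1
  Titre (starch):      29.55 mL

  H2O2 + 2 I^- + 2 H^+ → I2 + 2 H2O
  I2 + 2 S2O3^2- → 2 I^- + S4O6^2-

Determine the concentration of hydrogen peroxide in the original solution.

n(S2O3^2-) = 0.02955 × 0.1248 = 3.688 × 10^-3 mol
n(I2) = n(S2O3^2-)/2 = 1.844 × 10^-3 mol
n(H2O2) in the aliquot = 1.844 × 10^-3 mol (1:1 ratio)
[H2O2]_dilute = 1.844 × 10^-3 / 0.01952 = 0.09446 mol/L
[H2O2]_original = 0.09446 × 500.0/25.05 = 1.885 mol/L

1.885 mol/L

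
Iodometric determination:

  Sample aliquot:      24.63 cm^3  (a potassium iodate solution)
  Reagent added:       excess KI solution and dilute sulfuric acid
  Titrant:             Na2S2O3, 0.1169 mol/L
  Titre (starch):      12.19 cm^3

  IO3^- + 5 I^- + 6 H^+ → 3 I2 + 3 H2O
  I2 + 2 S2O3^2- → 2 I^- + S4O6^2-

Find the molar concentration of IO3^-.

n(S2O3^2-) = 0.01219 × 0.1169 = 1.425 × 10^-3 mol
n(I2) = n(S2O3^2-)/2 = 7.125 × 10^-4 mol
From the 1:3 ratio, n(IO3^-) in the aliquot = 1/3 × 7.125 × 10^-4 = 2.375 × 10^-4 mol
[IO3^-] = 2.375 × 10^-4 / 0.02463 = 0.009643 mol/L

0.009643 mol/L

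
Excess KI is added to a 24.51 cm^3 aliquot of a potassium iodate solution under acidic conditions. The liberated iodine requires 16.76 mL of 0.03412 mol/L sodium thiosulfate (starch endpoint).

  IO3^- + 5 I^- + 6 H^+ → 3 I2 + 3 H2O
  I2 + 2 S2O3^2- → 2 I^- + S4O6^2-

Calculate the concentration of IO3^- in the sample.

n(S2O3^2-) = 0.01676 × 0.03412 = 5.719 × 10^-4 mol
n(I2) = n(S2O3^2-)/2 = 2.859 × 10^-4 mol
From the 1:3 ratio, n(IO3^-) in the aliquot = 1/3 × 2.859 × 10^-4 = 9.531 × 10^-5 mol
[IO3^-] = 9.531 × 10^-5 / 0.02451 = 0.003889 mol/L

0.003889 mol/L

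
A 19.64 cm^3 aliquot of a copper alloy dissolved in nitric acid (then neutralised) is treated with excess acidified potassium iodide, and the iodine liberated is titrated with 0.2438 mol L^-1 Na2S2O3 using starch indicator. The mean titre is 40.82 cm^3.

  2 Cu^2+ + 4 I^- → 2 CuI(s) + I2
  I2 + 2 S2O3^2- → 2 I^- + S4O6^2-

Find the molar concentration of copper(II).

n(S2O3^2-) = 0.04082 × 0.2438 = 9.952 × 10^-3 mol
n(I2) = n(S2O3^2-)/2 = 4.976 × 10^-3 mol
From the 2:1 ratio, n(Cu2+) in the aliquot = 2/1 × 4.976 × 10^-3 = 9.952 × 10^-3 mol
[Cu2+] = 9.952 × 10^-3 / 0.01964 = 0.5067 mol/L

0.5067 mol/L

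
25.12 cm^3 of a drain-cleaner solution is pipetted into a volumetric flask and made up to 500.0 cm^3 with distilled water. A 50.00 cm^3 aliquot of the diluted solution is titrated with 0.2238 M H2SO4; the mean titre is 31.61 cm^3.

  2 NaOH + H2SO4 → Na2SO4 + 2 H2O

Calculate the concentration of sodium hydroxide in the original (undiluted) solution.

5.632 M

n(H2SO4) = 0.03161 × 0.2238 = 7.074 × 10^-3 mol
From the 2:1 ratio, n(NaOH) in the aliquot = 2/1 × 7.074 × 10^-3 = 0.01415 mol
[NaOH]_dilute = 0.01415 / 0.05000 = 0.2830 mol/L
Dilution factor = 500.0 / 25.12 = 19.90
[NaOH]_stock = 0.2830 × 19.90 = 5.632 mol/L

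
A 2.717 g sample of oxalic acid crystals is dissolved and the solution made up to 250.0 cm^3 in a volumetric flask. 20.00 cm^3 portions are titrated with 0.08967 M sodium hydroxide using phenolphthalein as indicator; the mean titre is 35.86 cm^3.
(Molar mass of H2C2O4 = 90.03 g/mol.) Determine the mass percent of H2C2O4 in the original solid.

66.59 %

H2C2O4 + 2 NaOH → Na2C2O4 + 2 H2O
n(NaOH) per titration = 0.03586 × 0.08967 = 3.216 × 10^-3 mol
From the 1:2 ratio, n(H2C2O4) in each aliquot = 1/2 × 3.216 × 10^-3 = 1.608 × 10^-3 mol
n(H2C2O4) in the whole flask = 1.608 × 10^-3 × 250.0/20.00 = 0.02010 mol
mass of H2C2O4 = 0.02010 × 90.03 = 1.809 g
% H2C2O4 = 1.809 / 2.717 × 100 = 66.59 %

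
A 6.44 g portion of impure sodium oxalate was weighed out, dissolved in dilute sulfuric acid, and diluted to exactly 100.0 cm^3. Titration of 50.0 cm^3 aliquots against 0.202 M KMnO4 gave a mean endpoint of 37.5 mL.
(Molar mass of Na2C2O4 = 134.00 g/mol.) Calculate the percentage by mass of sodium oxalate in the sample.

2 MnO4^- + 5 C2O4^2- + 16 H^+ → 2 Mn^2+ + 10 CO2 + 8 H2O
n(KMnO4) per titration = 0.0375 × 0.202 = 7.58 × 10^-3 mol
From the 5:2 ratio, n(Na2C2O4) in each aliquot = 5/2 × 7.58 × 10^-3 = 0.0189 mol
n(Na2C2O4) in the whole flask = 0.0189 × 100.0/50.0 = 0.0379 mol
mass of Na2C2O4 = 0.0379 × 134.00 = 5.08 g
% Na2C2O4 = 5.08 / 6.44 × 100 = 78.8 %

78.8 %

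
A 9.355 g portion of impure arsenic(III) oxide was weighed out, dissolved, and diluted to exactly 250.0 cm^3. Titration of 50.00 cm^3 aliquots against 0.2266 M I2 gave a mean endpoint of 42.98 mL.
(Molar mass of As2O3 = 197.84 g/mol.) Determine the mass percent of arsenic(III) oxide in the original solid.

51.49 %

As2O3 + 2 I2 + 2 H2O → As2O5 + 4 HI
n(I2) per titration = 0.04298 × 0.2266 = 9.739 × 10^-3 mol
From the 1:2 ratio, n(As2O3) in each aliquot = 1/2 × 9.739 × 10^-3 = 4.870 × 10^-3 mol
n(As2O3) in the whole flask = 4.870 × 10^-3 × 250.0/50.00 = 0.02435 mol
mass of As2O3 = 0.02435 × 197.84 = 4.817 g
% As2O3 = 4.817 / 9.355 × 100 = 51.49 %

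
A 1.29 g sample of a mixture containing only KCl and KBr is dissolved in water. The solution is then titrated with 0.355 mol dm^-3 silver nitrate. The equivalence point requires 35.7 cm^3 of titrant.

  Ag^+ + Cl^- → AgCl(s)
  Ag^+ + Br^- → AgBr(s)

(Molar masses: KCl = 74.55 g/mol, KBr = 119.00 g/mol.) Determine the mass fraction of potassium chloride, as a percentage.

28.4 %

n(AgNO3) = 0.0357 × 0.355 = 0.0127 mol
Let x = n(KCl), y = n(KBr).
Titrant: 1x + 1y = 0.0127;  mass: 74.55x + 119.00y = 1.29
Solving, x = 4.91 × 10^-3 mol, y = 7.77 × 10^-3 mol
mass of KCl = 4.91 × 10^-3 × 74.55 = 0.366 g
% KCl = 0.366 / 1.29 × 100 = 28.4 %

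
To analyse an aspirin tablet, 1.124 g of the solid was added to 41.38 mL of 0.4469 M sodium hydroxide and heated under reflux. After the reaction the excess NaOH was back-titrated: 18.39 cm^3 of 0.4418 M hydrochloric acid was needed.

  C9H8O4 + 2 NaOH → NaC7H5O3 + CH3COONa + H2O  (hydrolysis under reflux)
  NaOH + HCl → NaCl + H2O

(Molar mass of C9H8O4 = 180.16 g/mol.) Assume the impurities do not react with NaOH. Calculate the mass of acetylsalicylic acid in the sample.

n(NaOH) added = 0.04138 × 0.4469 = 0.01849 mol
n(HCl) used in back-titration = 0.01839 × 0.4418 = 8.125 × 10^-3 mol
n(NaOH) left over = 8.125 × 10^-3 mol (1:1 ratio)
n(NaOH) consumed by analyte = 0.01849 − 8.125 × 10^-3 = 0.01037 mol
From the 1:2 ratio, n(C9H8O4) = 1/2 × 0.01037 = 5.184 × 10^-3 mol
mass of C9H8O4 = 5.184 × 10^-3 × 180.16 = 0.9340 g

0.9340 g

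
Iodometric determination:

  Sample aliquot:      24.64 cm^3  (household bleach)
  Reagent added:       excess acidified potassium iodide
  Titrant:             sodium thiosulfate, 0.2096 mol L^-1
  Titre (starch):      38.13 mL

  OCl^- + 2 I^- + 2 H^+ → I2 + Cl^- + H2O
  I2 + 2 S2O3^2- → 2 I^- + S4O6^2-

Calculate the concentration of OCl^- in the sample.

n(S2O3^2-) = 0.03813 × 0.2096 = 7.992 × 10^-3 mol
n(I2) = n(S2O3^2-)/2 = 3.996 × 10^-3 mol
n(OCl^-) in the aliquot = 3.996 × 10^-3 mol (1:1 ratio)
[OCl^-] = 3.996 × 10^-3 / 0.02464 = 0.1622 mol/L

0.1622 mol/L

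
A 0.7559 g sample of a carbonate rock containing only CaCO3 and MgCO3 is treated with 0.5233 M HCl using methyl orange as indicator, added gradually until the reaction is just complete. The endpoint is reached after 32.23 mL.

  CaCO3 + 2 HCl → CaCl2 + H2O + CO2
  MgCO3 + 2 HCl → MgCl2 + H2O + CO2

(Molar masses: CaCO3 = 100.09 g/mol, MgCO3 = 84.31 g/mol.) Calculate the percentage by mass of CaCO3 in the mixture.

n(HCl) = 0.03223 × 0.5233 = 0.01687 mol
Let x = n(CaCO3), y = n(MgCO3).
Titrant: 2x + 2y = 0.01687;  mass: 100.09x + 84.31y = 0.7559
Solving, x = 2.846 × 10^-3 mol, y = 5.587 × 10^-3 mol
mass of CaCO3 = 2.846 × 10^-3 × 100.09 = 0.2849 g
% CaCO3 = 0.2849 / 0.7559 × 100 = 37.69 %

37.69 %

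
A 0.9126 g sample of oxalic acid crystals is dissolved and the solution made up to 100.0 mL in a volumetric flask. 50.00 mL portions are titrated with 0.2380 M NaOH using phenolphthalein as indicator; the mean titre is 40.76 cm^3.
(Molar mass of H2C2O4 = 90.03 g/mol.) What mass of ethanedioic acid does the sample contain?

0.8734 g

H2C2O4 + 2 NaOH → Na2C2O4 + 2 H2O
n(NaOH) per titration = 0.04076 × 0.2380 = 9.701 × 10^-3 mol
From the 1:2 ratio, n(H2C2O4) in each aliquot = 1/2 × 9.701 × 10^-3 = 4.850 × 10^-3 mol
n(H2C2O4) in the whole flask = 4.850 × 10^-3 × 100.0/50.00 = 9.701 × 10^-3 mol
mass of H2C2O4 = 9.701 × 10^-3 × 90.03 = 0.8734 g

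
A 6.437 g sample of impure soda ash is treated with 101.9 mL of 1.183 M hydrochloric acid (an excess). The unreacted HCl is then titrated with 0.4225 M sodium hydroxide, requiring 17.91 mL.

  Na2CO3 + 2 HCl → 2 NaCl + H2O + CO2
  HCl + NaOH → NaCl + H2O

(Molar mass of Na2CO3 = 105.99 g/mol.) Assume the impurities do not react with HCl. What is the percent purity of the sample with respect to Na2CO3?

n(HCl) added = 0.1019 × 1.183 = 0.1205 mol
n(NaOH) used in back-titration = 0.01791 × 0.4225 = 7.567 × 10^-3 mol
n(HCl) left over = 7.567 × 10^-3 mol (1:1 ratio)
n(HCl) consumed by analyte = 0.1205 − 7.567 × 10^-3 = 0.1130 mol
From the 1:2 ratio, n(Na2CO3) = 1/2 × 0.1130 = 0.05649 mol
mass of Na2CO3 = 0.05649 × 105.99 = 5.987 g
% Na2CO3 = 5.987 / 6.437 × 100 = 93.02 %

93.02 %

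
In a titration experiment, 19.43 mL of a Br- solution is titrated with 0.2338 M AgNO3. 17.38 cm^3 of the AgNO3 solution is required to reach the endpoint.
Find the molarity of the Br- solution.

Ag^+ + Br^- → AgBr(s)
n(AgNO3) = 0.01738 L × 0.2338 mol/L = 4.063 × 10^-3 mol
n(Br-) = 4.063 × 10^-3 mol (1:1 mole ratio)
[Br-] = 4.063 × 10^-3 mol / 0.01943 L = 0.2091 mol/L

0.2091 M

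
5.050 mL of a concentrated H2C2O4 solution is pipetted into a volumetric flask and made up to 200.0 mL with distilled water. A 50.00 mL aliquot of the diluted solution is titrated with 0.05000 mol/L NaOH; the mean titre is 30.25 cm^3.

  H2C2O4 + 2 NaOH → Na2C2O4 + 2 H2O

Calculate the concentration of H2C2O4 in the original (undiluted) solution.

0.5990 mol/L

n(NaOH) = 0.03025 × 0.05000 = 1.513 × 10^-3 mol
From the 1:2 ratio, n(H2C2O4) in the aliquot = 1/2 × 1.513 × 10^-3 = 7.563 × 10^-4 mol
[H2C2O4]_dilute = 7.563 × 10^-4 / 0.05000 = 0.01513 mol/L
Dilution factor = 200.0 / 5.050 = 39.60
[H2C2O4]_stock = 0.01513 × 39.60 = 0.5990 mol/L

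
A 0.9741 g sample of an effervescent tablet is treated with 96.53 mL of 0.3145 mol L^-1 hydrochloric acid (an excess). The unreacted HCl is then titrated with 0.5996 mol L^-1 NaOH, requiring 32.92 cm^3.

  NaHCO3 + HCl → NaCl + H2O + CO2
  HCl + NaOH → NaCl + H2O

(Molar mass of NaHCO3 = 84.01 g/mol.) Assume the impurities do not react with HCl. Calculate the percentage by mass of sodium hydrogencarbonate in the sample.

91.59 %

n(HCl) added = 0.09653 × 0.3145 = 0.03036 mol
n(NaOH) used in back-titration = 0.03292 × 0.5996 = 0.01974 mol
n(HCl) left over = 0.01974 mol (1:1 ratio)
n(HCl) consumed by analyte = 0.03036 − 0.01974 = 0.01062 mol
n(NaHCO3) = 0.01062 mol (1:1 ratio)
mass of NaHCO3 = 0.01062 × 84.01 = 0.8922 g
% NaHCO3 = 0.8922 / 0.9741 × 100 = 91.59 %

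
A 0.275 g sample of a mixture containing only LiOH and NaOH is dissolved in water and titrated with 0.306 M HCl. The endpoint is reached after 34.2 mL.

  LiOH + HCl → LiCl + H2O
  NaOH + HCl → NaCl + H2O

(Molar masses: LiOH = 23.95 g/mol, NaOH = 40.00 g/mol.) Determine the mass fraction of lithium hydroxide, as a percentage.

n(HCl) = 0.0342 × 0.306 = 0.0105 mol
Let x = n(LiOH), y = n(NaOH).
Titrant: 1x + 1y = 0.0105;  mass: 23.95x + 40.00y = 0.275
Solving, x = 8.95 × 10^-3 mol, y = 1.52 × 10^-3 mol
mass of LiOH = 8.95 × 10^-3 × 23.95 = 0.214 g
% LiOH = 0.214 / 0.275 × 100 = 77.9 %

77.9 %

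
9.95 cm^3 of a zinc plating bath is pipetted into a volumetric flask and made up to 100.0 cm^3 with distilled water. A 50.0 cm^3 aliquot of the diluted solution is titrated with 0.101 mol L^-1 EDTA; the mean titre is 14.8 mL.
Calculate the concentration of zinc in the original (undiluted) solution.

Zn^2+ + EDTA^4- → [Zn(EDTA)]^2-
n(EDTA) = 0.0148 × 0.101 = 1.49 × 10^-3 mol
n(Zn2+) in the aliquot = 1.49 × 10^-3 mol (1:1 ratio)
[Zn2+]_dilute = 1.49 × 10^-3 / 0.0500 = 0.0299 mol/L
Dilution factor = 100.0 / 9.95 = 10.05
[Zn2+]_stock = 0.0299 × 10.05 = 0.300 mol/L

0.300 mol/L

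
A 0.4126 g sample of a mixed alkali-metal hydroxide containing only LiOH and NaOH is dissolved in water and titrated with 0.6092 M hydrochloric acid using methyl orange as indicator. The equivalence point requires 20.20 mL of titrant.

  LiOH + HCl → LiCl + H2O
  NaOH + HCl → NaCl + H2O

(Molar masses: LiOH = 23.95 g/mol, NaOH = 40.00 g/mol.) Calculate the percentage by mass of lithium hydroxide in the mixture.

28.80 %

n(HCl) = 0.02020 × 0.6092 = 0.01231 mol
Let x = n(LiOH), y = n(NaOH).
Titrant: 1x + 1y = 0.01231;  mass: 23.95x + 40.00y = 0.4126
Solving, x = 4.962 × 10^-3 mol, y = 7.344 × 10^-3 mol
mass of LiOH = 4.962 × 10^-3 × 23.95 = 0.1188 g
% LiOH = 0.1188 / 0.4126 × 100 = 28.80 %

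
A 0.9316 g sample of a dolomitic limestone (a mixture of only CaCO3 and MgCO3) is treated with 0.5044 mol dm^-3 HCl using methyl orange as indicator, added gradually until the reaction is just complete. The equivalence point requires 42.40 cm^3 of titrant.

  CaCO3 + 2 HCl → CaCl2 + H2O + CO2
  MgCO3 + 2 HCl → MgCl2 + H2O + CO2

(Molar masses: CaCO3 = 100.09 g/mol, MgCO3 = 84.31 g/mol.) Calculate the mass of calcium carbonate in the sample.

n(HCl) = 0.04240 × 0.5044 = 0.02139 mol
Let x = n(CaCO3), y = n(MgCO3).
Titrant: 2x + 2y = 0.02139;  mass: 100.09x + 84.31y = 0.9316
Solving, x = 1.904 × 10^-3 mol, y = 8.789 × 10^-3 mol
mass of CaCO3 = 1.904 × 10^-3 × 100.09 = 0.1906 g

0.1906 g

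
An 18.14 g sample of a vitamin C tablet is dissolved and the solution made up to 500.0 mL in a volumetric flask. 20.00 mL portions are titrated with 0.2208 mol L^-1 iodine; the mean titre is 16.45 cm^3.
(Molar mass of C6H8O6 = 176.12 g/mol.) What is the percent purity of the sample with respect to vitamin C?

C6H8O6 + I2 → C6H6O6 + 2 HI
n(I2) per titration = 0.01645 × 0.2208 = 3.632 × 10^-3 mol
n(C6H8O6) in each aliquot = 3.632 × 10^-3 mol (1:1 ratio)
n(C6H8O6) in the whole flask = 3.632 × 10^-3 × 500.0/20.00 = 0.09080 mol
mass of C6H8O6 = 0.09080 × 176.12 = 15.99 g
% C6H8O6 = 15.99 / 18.14 × 100 = 88.16 %

88.16 %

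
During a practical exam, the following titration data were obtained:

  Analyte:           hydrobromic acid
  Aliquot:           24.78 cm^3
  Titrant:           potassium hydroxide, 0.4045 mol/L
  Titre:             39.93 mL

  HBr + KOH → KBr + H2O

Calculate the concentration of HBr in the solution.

n(KOH) = 0.03993 L × 0.4045 mol/L = 0.01615 mol
n(HBr) = 0.01615 mol (1:1 mole ratio)
[HBr] = 0.01615 mol / 0.02478 L = 0.6518 mol/L

0.6518 mol/L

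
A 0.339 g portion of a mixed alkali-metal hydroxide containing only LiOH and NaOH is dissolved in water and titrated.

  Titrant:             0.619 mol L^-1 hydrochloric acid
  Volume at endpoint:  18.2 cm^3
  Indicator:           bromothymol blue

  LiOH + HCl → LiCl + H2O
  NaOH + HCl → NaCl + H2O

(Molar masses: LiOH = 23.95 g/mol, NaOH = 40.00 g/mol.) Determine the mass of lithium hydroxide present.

0.167 g

n(HCl) = 0.0182 × 0.619 = 0.0113 mol
Let x = n(LiOH), y = n(NaOH).
Titrant: 1x + 1y = 0.0113;  mass: 23.95x + 40.00y = 0.339
Solving, x = 6.96 × 10^-3 mol, y = 4.31 × 10^-3 mol
mass of LiOH = 6.96 × 10^-3 × 23.95 = 0.167 g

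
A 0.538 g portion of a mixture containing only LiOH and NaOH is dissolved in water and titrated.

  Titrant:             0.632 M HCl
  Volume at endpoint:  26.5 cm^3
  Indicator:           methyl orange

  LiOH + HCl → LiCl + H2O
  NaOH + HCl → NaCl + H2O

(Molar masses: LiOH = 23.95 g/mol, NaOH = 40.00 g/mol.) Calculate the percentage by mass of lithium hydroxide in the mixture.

n(HCl) = 0.0265 × 0.632 = 0.0167 mol
Let x = n(LiOH), y = n(NaOH).
Titrant: 1x + 1y = 0.0167;  mass: 23.95x + 40.00y = 0.538
Solving, x = 8.22 × 10^-3 mol, y = 8.53 × 10^-3 mol
mass of LiOH = 8.22 × 10^-3 × 23.95 = 0.197 g
% LiOH = 0.197 / 0.538 × 100 = 36.6 %

36.6 %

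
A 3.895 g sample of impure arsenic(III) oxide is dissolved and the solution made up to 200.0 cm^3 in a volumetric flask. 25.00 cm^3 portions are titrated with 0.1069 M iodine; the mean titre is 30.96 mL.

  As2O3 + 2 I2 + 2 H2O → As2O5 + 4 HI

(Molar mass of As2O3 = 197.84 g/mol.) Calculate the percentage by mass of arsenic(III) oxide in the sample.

67.24 %

n(I2) per titration = 0.03096 × 0.1069 = 3.310 × 10^-3 mol
From the 1:2 ratio, n(As2O3) in each aliquot = 1/2 × 3.310 × 10^-3 = 1.655 × 10^-3 mol
n(As2O3) in the whole flask = 1.655 × 10^-3 × 200.0/25.00 = 0.01324 mol
mass of As2O3 = 0.01324 × 197.84 = 2.619 g
% As2O3 = 2.619 / 3.895 × 100 = 67.24 %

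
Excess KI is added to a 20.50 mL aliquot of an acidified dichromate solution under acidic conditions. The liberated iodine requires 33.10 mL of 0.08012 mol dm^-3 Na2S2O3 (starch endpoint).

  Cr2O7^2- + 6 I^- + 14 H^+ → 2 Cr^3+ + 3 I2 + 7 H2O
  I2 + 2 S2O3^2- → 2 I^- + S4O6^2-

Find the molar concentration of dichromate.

n(S2O3^2-) = 0.03310 × 0.08012 = 2.652 × 10^-3 mol
n(I2) = n(S2O3^2-)/2 = 1.326 × 10^-3 mol
From the 1:3 ratio, n(Cr2O7^2-) in the aliquot = 1/3 × 1.326 × 10^-3 = 4.420 × 10^-4 mol
[Cr2O7^2-] = 4.420 × 10^-4 / 0.02050 = 0.02156 mol/L

0.02156 mol/L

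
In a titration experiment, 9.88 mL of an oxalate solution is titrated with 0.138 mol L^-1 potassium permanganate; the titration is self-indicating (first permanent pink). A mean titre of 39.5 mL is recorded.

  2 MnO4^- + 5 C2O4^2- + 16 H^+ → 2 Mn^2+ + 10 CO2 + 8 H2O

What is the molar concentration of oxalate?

1.38 mol/L

n(KMnO4) = 0.0395 L × 0.138 mol/L = 5.45 × 10^-3 mol
From the 5:2 mole ratio, n(C2O4^2-) = 5/2 × 5.45 × 10^-3 = 0.0136 mol
[C2O4^2-] = 0.0136 mol / 0.00988 L = 1.38 mol/L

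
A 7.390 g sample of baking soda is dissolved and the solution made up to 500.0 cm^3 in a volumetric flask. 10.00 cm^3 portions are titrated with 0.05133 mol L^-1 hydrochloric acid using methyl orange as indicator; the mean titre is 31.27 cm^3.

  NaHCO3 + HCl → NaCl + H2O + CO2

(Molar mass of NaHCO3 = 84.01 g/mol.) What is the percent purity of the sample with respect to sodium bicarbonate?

n(HCl) per titration = 0.03127 × 0.05133 = 1.605 × 10^-3 mol
n(NaHCO3) in each aliquot = 1.605 × 10^-3 mol (1:1 ratio)
n(NaHCO3) in the whole flask = 1.605 × 10^-3 × 500.0/10.00 = 0.08025 mol
mass of NaHCO3 = 0.08025 × 84.01 = 6.742 g
% NaHCO3 = 6.742 / 7.390 × 100 = 91.23 %

91.23 %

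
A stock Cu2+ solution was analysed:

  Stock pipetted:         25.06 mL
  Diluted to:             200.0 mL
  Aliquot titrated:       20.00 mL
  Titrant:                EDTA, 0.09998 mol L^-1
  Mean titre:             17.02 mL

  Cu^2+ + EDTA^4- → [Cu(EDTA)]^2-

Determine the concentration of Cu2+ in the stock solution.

0.6790 mol/L

n(EDTA) = 0.01702 × 0.09998 = 1.702 × 10^-3 mol
n(Cu2+) in the aliquot = 1.702 × 10^-3 mol (1:1 ratio)
[Cu2+]_dilute = 1.702 × 10^-3 / 0.02000 = 0.08508 mol/L
Dilution factor = 200.0 / 25.06 = 7.981
[Cu2+]_stock = 0.08508 × 7.981 = 0.6790 mol/L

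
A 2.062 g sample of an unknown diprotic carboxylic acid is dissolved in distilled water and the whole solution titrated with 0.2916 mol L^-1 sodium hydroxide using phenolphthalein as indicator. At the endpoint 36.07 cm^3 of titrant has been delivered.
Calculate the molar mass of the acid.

n(NaOH) = 0.03607 L × 0.2916 mol/L = 0.01052 mol
From the 1:2 ratio, n(H2A) = 1/2 × 0.01052 = 5.259 × 10^-3 mol
M = m / n = 2.062 g / 5.259 × 10^-3 mol = 392.1 g/mol

392.1 g/mol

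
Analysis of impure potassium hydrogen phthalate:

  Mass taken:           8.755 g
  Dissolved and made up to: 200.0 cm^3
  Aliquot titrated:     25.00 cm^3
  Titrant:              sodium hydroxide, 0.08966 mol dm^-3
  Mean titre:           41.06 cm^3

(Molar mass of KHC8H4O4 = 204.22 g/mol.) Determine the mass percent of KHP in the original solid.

68.70 %

KHC8H4O4 + NaOH → KNaC8H4O4 + H2O
n(NaOH) per titration = 0.04106 × 0.08966 = 3.681 × 10^-3 mol
n(KHC8H4O4) in each aliquot = 3.681 × 10^-3 mol (1:1 ratio)
n(KHC8H4O4) in the whole flask = 3.681 × 10^-3 × 200.0/25.00 = 0.02945 mol
mass of KHC8H4O4 = 0.02945 × 204.22 = 6.015 g
% KHC8H4O4 = 6.015 / 8.755 × 100 = 68.70 %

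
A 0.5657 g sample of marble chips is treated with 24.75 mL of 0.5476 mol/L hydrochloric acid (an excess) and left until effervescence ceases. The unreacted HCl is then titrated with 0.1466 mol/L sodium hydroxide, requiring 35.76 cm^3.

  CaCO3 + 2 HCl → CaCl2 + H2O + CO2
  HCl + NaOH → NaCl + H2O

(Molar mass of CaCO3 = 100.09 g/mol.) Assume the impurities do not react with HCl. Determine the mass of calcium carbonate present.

0.4159 g

n(HCl) added = 0.02475 × 0.5476 = 0.01355 mol
n(NaOH) used in back-titration = 0.03576 × 0.1466 = 5.242 × 10^-3 mol
n(HCl) left over = 5.242 × 10^-3 mol (1:1 ratio)
n(HCl) consumed by analyte = 0.01355 − 5.242 × 10^-3 = 8.311 × 10^-3 mol
From the 1:2 ratio, n(CaCO3) = 1/2 × 8.311 × 10^-3 = 4.155 × 10^-3 mol
mass of CaCO3 = 4.155 × 10^-3 × 100.09 = 0.4159 g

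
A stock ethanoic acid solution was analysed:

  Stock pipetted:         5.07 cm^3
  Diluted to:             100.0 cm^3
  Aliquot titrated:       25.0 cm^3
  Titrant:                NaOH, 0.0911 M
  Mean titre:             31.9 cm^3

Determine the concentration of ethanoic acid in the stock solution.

2.29 M

CH3COOH + NaOH → CH3COONa + H2O
n(NaOH) = 0.0319 × 0.0911 = 2.91 × 10^-3 mol
n(CH3COOH) in the aliquot = 2.91 × 10^-3 mol (1:1 ratio)
[CH3COOH]_dilute = 2.91 × 10^-3 / 0.0250 = 0.116 mol/L
Dilution factor = 100.0 / 5.07 = 19.72
[CH3COOH]_stock = 0.116 × 19.72 = 2.29 mol/L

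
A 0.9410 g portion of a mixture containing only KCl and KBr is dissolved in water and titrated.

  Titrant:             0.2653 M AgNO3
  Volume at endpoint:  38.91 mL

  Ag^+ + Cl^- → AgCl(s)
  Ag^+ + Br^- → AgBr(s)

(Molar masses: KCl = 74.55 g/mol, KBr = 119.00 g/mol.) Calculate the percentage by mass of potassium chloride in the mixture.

51.23 %

n(AgNO3) = 0.03891 × 0.2653 = 0.01032 mol
Let x = n(KCl), y = n(KBr).
Titrant: 1x + 1y = 0.01032;  mass: 74.55x + 119.00y = 0.9410
Solving, x = 6.466 × 10^-3 mol, y = 3.857 × 10^-3 mol
mass of KCl = 6.466 × 10^-3 × 74.55 = 0.4820 g
% KCl = 0.4820 / 0.9410 × 100 = 51.23 %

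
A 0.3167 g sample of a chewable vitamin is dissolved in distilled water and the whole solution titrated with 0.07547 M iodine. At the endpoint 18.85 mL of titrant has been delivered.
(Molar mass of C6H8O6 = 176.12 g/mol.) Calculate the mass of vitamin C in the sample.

C6H8O6 + I2 → C6H6O6 + 2 HI
n(I2) = 0.01885 L × 0.07547 mol/L = 1.423 × 10^-3 mol
n(C6H8O6) = 1.423 × 10^-3 mol (1:1 ratio)
mass of C6H8O6 = 1.423 × 10^-3 × 176.12 g/mol = 0.2505 g

0.2505 g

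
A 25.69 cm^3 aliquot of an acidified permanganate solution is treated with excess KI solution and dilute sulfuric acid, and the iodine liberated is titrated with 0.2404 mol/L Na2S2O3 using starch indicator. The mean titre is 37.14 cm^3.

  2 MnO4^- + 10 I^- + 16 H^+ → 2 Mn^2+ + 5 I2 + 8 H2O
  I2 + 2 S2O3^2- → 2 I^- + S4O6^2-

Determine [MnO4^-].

0.06951 mol/L

n(S2O3^2-) = 0.03714 × 0.2404 = 8.928 × 10^-3 mol
n(I2) = n(S2O3^2-)/2 = 4.464 × 10^-3 mol
From the 2:5 ratio, n(MnO4^-) in the aliquot = 2/5 × 4.464 × 10^-3 = 1.786 × 10^-3 mol
[MnO4^-] = 1.786 × 10^-3 / 0.02569 = 0.06951 mol/L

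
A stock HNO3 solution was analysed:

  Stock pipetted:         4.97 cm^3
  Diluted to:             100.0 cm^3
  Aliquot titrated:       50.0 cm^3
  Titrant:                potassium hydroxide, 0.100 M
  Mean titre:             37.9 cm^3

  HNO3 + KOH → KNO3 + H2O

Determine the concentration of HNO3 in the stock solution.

1.53 M

n(KOH) = 0.0379 × 0.100 = 3.79 × 10^-3 mol
n(HNO3) in the aliquot = 3.79 × 10^-3 mol (1:1 ratio)
[HNO3]_dilute = 3.79 × 10^-3 / 0.0500 = 0.0758 mol/L
Dilution factor = 100.0 / 4.97 = 20.12
[HNO3]_stock = 0.0758 × 20.12 = 1.53 mol/L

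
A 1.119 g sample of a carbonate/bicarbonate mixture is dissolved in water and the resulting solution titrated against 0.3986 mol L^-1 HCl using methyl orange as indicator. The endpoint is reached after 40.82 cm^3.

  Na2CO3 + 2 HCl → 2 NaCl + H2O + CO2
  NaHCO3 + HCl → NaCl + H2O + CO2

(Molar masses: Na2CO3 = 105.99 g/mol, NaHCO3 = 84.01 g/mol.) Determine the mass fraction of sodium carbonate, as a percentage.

n(HCl) = 0.04082 × 0.3986 = 0.01627 mol
Let x = n(Na2CO3), y = n(NaHCO3).
Titrant: 2x + 1y = 0.01627;  mass: 105.99x + 84.01y = 1.119
Solving, x = 3.997 × 10^-3 mol, y = 8.277 × 10^-3 mol
mass of Na2CO3 = 3.997 × 10^-3 × 105.99 = 0.4236 g
% Na2CO3 = 0.4236 / 1.119 × 100 = 37.86 %

37.86 %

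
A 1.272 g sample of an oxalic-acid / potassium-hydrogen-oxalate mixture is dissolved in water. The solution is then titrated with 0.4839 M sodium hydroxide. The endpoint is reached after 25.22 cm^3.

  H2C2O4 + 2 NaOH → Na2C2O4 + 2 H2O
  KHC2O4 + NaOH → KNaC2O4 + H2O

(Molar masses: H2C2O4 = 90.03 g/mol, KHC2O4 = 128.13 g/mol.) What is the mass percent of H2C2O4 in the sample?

12.42 %

n(NaOH) = 0.02522 × 0.4839 = 0.01220 mol
Let x = n(H2C2O4), y = n(KHC2O4).
Titrant: 2x + 1y = 0.01220;  mass: 90.03x + 128.13y = 1.272
Solving, x = 1.755 × 10^-3 mol, y = 8.694 × 10^-3 mol
mass of H2C2O4 = 1.755 × 10^-3 × 90.03 = 0.1580 g
% H2C2O4 = 0.1580 / 1.272 × 100 = 12.42 %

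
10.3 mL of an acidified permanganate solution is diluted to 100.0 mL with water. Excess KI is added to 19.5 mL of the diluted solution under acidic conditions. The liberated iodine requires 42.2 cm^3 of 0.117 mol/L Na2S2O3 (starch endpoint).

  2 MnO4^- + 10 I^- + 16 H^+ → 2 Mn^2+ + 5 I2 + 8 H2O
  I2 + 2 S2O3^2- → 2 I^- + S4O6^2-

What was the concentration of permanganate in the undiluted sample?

0.492 mol/L

n(S2O3^2-) = 0.0422 × 0.117 = 4.94 × 10^-3 mol
n(I2) = n(S2O3^2-)/2 = 2.47 × 10^-3 mol
From the 2:5 ratio, n(MnO4^-) in the aliquot = 2/5 × 2.47 × 10^-3 = 9.87 × 10^-4 mol
[MnO4^-]_dilute = 9.87 × 10^-4 / 0.0195 = 0.0506 mol/L
[MnO4^-]_original = 0.0506 × 100.0/10.3 = 0.492 mol/L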